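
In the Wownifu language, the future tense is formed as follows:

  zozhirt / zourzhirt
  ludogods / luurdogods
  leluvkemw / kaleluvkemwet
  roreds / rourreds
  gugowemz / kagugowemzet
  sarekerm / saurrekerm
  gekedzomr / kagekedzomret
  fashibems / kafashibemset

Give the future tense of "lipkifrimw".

fashibems and ludogods both end in -s yet inflect differently (kafashibemset, luurdogods), so the final letter is not what conditions the rule; the second-to-last letter is.
"lipkifrimw" has second-to-last letter 'm'. The stems whose second-to-last letter is 'm' (fashibems → kafashibemset, gekedzomr → kagekedzomret, leluvkemw → kaleluvkemwet) add ka- … -et around the stem.
The other pattern: stems whose second-to-last letter is 'd' or 'r' insert -ur- after the first vowel.
So lipkifrimw → kalipkifrimwet.

kalipkifrimwet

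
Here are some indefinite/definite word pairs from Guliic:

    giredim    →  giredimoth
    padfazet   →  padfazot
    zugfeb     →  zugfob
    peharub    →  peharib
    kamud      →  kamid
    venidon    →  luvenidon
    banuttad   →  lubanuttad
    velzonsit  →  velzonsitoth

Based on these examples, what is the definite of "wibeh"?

wiboh

banuttad and kamud both end in -d yet inflect differently (lubanuttad, kamid), so the final letter is not what conditions the rule; the last vowel is.
"wibeh" has last vowel 'e'. The stems whose last vowel is 'e' (zugfeb → zugfob, padfazet → padfazot) change the last vowel to 'o'.
The other patterns: stems whose last vowel is 'a' or 'o' add the prefix lu-; stems whose last vowel is 'u' change the last vowel to 'i'; stems whose last vowel is 'i' add -oth.
So wibeh → wiboh.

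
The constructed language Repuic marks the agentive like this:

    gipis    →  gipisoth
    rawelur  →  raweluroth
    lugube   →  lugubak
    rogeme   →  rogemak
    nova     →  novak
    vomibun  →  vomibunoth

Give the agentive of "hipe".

"hipe" ends in a vowel. The stems ending in a vowel (rogeme → rogemak, nova → novak, lugube → lugubak) drop the final letter and add -ak.
So hipe → hipak.

hipak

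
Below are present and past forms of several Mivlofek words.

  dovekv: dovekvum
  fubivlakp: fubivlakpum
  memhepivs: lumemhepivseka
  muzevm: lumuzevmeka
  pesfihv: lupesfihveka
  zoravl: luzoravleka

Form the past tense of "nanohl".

lunanohleka

"nanohl" has second-to-last letter 'h'. The one such stem in the data (pesfihv → lupesfihveka) adds lu- … -eka around the stem, so the same rule applies.
The other pattern: stems whose second-to-last letter is 'k' add -um.
So nanohl → lunanohleka.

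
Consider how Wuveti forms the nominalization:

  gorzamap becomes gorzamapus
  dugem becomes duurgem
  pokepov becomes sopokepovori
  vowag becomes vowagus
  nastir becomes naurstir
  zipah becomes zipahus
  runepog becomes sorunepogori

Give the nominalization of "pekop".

"pekop" has last vowel 'o'. The stems whose last vowel is 'o' (runepog → sorunepogori, pokepov → sopokepovori) add so- … -ori around the stem.
So pekop → sopekopori.

sopekopori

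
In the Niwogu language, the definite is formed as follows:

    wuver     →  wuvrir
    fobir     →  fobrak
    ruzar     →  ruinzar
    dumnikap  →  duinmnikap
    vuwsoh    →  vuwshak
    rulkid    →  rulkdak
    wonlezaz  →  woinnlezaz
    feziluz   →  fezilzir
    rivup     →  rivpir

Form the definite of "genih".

genhak

wuver and fobir both end in -r yet inflect differently (wuvrir, fobrak), so the final letter is not what conditions the rule; the last vowel is.
"genih" has last vowel 'i'. The stems whose last vowel is 'i' (fobir → fobrak, rulkid → rulkdak) delete the last vowel and add -ak.
The other patterns: stems whose last vowel is 'e' or 'u' delete the last vowel and add -ir; stems whose last vowel is 'a' insert -in- after the first vowel.
So genih → genhak.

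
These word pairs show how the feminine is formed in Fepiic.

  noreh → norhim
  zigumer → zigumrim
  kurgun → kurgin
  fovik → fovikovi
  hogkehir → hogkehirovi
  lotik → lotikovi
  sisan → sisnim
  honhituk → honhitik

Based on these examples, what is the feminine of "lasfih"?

honhituk and lotik both end in -k yet inflect differently (honhitik, lotikovi), so the final letter is not what conditions the rule; the last vowel is.
"lasfih" has last vowel 'i'. The stems whose last vowel is 'i' (hogkehir → hogkehirovi, lotik → lotikovi, fovik → fovikovi) add -ovi.
So lasfih → lasfihovi.

lasfihovi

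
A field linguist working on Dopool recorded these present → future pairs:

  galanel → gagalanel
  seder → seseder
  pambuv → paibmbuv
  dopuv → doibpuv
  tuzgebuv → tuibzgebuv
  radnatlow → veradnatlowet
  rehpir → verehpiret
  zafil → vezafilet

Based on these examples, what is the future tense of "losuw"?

"losuw" has last vowel 'u'. The stems whose last vowel is 'u' (pambuv → paibmbuv, dopuv → doibpuv, tuzgebuv → tuibzgebuv) insert -ib- after the first vowel.
So losuw → loibsuw.

loibsuw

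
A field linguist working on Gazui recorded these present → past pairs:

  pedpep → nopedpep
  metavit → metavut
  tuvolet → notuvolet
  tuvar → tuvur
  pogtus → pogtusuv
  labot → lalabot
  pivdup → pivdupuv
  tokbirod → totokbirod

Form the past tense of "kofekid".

kofekud

labot and tuvolet both end in -t yet inflect differently (lalabot, notuvolet), so the final letter is not what conditions the rule; the last vowel is.
"kofekid" has last vowel 'i'. The one such stem in the data (metavit → metavut) changes the last vowel to 'u' (as does tuvar), so the same rule applies.
The other patterns: stems whose last vowel is 'u' add -uv; stems whose last vowel is 'o' repeat the first consonant+vowel as a prefix; stems whose last vowel is 'e' add the prefix no-.
So kofekid → kofekud.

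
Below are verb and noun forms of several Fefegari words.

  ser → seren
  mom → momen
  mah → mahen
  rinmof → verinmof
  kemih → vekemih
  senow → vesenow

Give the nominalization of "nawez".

mah and kemih both end in -h yet inflect differently (mahen, vekemih), so the final letter is not what conditions the rule; the number of vowels is.
"nawez" has 2 vowels. The stems with 2 vowels (rinmof → verinmof, kemih → vekemih, senow → vesenow) add the prefix ve-.
The other pattern: stems with 1 vowel add -en.
So nawez → venawez.

venawez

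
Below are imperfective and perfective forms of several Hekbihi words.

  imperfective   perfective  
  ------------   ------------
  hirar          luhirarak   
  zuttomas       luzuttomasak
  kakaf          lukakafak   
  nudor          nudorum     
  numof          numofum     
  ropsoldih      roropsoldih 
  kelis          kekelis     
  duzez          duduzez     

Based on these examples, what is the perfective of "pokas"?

hirar and nudor both end in -r yet inflect differently (luhirarak, nudorum), so the final letter is not what conditions the rule; the last vowel is.
"pokas" has last vowel 'a'. The stems whose last vowel is 'a' (hirar → luhirarak, zuttomas → luzuttomasak, kakaf → lukakafak) add lu- … -ak around the stem.
So pokas → lupokasak.

lupokasak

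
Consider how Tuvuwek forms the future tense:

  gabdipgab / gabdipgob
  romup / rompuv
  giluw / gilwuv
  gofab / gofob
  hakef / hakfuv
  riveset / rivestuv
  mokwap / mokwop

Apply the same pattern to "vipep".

"vipep" has last vowel 'e'. The stems whose last vowel is 'e' (riveset → rivestuv, hakef → hakfuv) delete the last vowel and add -uv.
The other pattern: stems whose last vowel is 'a' change the last vowel to 'o'.
So vipep → vippuv.

vippuv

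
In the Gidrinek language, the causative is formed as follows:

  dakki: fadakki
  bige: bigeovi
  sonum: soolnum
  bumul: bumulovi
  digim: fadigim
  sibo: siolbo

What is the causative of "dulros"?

fadulros

sonum and digim both end in -m yet inflect differently (soolnum, fadigim), so the final letter is not what conditions the rule; the first letter is.
"dulros" begins with d-. The stems beginning with d- (dakki → fadakki, digim → fadigim) add the prefix fa-.
The other patterns: stems beginning with s- insert -ol- after the first vowel; stems beginning with b- add -ovi.
So dulros → fadulros.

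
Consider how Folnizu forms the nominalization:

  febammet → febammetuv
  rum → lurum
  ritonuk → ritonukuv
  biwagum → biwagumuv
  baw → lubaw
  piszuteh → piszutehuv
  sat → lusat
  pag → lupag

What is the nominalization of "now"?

rum and biwagum both end in -m yet inflect differently (lurum, biwagumuv), so the final letter is not what conditions the rule; the number of vowels is.
"now" has 1 vowel. The stems with 1 vowel (baw → lubaw, pag → lupag, rum → lurum) add the prefix lu-.
So now → lunow.

lunow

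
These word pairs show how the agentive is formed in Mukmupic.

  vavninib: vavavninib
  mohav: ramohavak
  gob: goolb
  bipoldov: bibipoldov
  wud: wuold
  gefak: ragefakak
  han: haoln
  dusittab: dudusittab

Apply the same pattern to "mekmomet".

gob and dusittab both end in -b yet inflect differently (goolb, dudusittab), so the final letter is not what conditions the rule; the number of vowels is.
"mekmomet" has 3 vowels. The stems with 3 vowels (dusittab → dudusittab, vavninib → vavavninib, bipoldov → bibipoldov) repeat the first consonant+vowel as a prefix.
The other patterns: stems with 1 vowel insert -ol- after the first vowel; stems with 2 vowels add ra- … -ak around the stem.
So mekmomet → memekmomet.

memekmomet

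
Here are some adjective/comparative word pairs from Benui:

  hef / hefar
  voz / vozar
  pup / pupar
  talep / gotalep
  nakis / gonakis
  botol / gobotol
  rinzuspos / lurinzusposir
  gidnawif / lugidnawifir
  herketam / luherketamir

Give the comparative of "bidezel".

"bidezel" has 3 vowels. The stems with 3 vowels (rinzuspos → lurinzusposir, gidnawif → lugidnawifir, herketam → luherketamir) add lu- … -ir around the stem.
The other patterns: stems with 1 vowel add -ar; stems with 2 vowels add the prefix go-.
So bidezel → lubidezelir.

lubidezelir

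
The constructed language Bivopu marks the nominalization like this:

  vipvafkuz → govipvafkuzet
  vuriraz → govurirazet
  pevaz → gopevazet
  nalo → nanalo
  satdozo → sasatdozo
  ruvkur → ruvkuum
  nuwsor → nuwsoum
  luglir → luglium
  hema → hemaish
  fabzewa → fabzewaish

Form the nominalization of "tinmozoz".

gotinmozozet

"tinmozoz" ends in -z. The stems ending in -z (vipvafkuz → govipvafkuzet, vuriraz → govurirazet, pevaz → gopevazet) add go- … -et around the stem.
The other patterns: stems ending in -o repeat the first consonant+vowel as a prefix; stems ending in -r drop the final letter and add -um; stems ending in -a add -ish.
So tinmozoz → gotinmozozet.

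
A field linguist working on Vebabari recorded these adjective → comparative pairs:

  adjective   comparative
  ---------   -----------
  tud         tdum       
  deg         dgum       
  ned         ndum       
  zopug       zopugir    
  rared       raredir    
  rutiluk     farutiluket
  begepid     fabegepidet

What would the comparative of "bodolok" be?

fabodoloket

"bodolok" has 3 vowels. The stems with 3 vowels (rutiluk → farutiluket, begepid → fabegepidet) add fa- … -et around the stem.
So bodolok → fabodoloket.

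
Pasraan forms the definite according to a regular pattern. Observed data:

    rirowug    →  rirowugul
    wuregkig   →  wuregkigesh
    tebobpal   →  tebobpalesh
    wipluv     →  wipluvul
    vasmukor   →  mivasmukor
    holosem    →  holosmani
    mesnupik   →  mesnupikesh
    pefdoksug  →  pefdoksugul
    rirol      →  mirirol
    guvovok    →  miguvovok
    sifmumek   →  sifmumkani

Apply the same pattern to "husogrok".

"husogrok" has last vowel 'o'. The stems whose last vowel is 'o' (guvovok → miguvovok, rirol → mirirol, vasmukor → mivasmukor) add the prefix mi-.
So husogrok → mihusogrok.

mihusogrok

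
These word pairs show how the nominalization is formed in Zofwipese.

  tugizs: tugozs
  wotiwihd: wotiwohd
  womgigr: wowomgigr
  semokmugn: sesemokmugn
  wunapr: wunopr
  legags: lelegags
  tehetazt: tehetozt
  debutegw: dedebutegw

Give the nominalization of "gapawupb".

gapawopb

womgigr and wunapr both end in -r yet inflect differently (wowomgigr, wunopr), so the final letter is not what conditions the rule; the second-to-last letter is.
"gapawupb" has second-to-last letter 'p'. The one such stem in the data (wunapr → wunopr) changes the last vowel to 'o' (as do wotiwihd, tehetazt), so the same rule applies.
The other pattern: stems whose second-to-last letter is 'g' repeat the first consonant+vowel as a prefix.
So gapawupb → gapawopb.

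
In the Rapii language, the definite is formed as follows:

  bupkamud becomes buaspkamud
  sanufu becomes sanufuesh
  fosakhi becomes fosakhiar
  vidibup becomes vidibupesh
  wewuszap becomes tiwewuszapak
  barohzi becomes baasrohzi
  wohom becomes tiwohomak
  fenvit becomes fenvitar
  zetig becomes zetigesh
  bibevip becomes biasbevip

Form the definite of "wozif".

wewuszap and bibevip both end in -p yet inflect differently (tiwewuszapak, biasbevip), so the final letter is not what conditions the rule; the first letter is.
"wozif" begins with w-. The stems beginning with w- (wohom → tiwohomak, wewuszap → tiwewuszapak) add ti- … -ak around the stem.
So wozif → tiwozifak.

tiwozifak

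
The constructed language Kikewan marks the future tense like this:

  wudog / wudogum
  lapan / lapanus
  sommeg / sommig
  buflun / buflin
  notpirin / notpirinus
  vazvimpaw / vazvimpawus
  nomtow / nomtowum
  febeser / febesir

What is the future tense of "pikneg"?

sommeg and wudog both end in -g yet inflect differently (sommig, wudogum), so the final letter is not what conditions the rule; the last vowel is.
"pikneg" has last vowel 'e'. The stems whose last vowel is 'e' (sommeg → sommig, febeser → febesir) change the last vowel to 'i'.
The other patterns: stems whose last vowel is 'o' add -um; stems whose last vowel is 'a' or 'i' add -us.
So pikneg → piknig.

piknig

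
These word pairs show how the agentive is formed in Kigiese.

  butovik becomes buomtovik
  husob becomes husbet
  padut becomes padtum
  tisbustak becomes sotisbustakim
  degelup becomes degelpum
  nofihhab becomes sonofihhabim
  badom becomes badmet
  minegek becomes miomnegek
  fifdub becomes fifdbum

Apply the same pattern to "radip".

raomdip

fifdub and husob both end in -b yet inflect differently (fifdbum, husbet), so the final letter is not what conditions the rule; the last vowel is.
"radip" has last vowel 'i'. The one such stem in the data (butovik → buomtovik) inserts -om- after the first vowel (as does minegek), so the same rule applies.
The other patterns: stems whose last vowel is 'u' delete the last vowel and add -um; stems whose last vowel is 'o' delete the last vowel and add -et; stems whose last vowel is 'a' add so- … -im around the stem.
So radip → raomdip.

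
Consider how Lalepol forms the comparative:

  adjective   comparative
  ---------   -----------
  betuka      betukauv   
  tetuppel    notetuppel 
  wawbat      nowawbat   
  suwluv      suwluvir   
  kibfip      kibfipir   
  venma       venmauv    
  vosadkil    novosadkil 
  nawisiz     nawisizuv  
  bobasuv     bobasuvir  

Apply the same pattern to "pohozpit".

kibfip and vosadkil both have last vowel 'i' yet inflect differently (kibfipir, novosadkil), so the last vowel is not what conditions the rule; the final letter is.
"pohozpit" ends in -t. The one such stem in the data (wawbat → nowawbat) adds the prefix no-, so the same rule applies.
So pohozpit → nopohozpit.

nopohozpit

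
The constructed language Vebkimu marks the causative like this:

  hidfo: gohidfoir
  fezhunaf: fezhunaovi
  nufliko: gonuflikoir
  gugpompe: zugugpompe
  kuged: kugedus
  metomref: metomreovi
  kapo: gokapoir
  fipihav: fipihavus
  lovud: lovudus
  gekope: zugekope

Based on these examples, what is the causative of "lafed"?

fipihav and fezhunaf both have last vowel 'a' yet inflect differently (fipihavus, fezhunaovi), so the last vowel is not what conditions the rule; the final letter is.
"lafed" ends in -d. The stems ending in -d (kuged → kugedus, lovud → lovudus) add -us.
So lafed → lafedus.

lafedus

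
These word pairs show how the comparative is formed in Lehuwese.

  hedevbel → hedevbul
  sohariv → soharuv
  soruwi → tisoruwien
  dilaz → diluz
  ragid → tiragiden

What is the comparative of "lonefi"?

ragid and sohariv both have last vowel 'i' yet inflect differently (tiragiden, soharuv), so the last vowel is not what conditions the rule; the final letter is.
"lonefi" ends in -i. The one such stem in the data (soruwi → tisoruwien) adds ti- … -en around the stem, so the same rule applies.
The other pattern: stems ending in -l, -v or -z change the last vowel to 'u'.
So lonefi → tilonefien.

tilonefien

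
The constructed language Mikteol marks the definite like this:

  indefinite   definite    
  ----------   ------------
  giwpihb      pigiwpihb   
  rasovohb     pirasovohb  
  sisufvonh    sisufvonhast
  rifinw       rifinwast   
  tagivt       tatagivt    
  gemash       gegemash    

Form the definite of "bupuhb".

"bupuhb" has second-to-last letter 'h'. The stems whose second-to-last letter is 'h' (giwpihb → pigiwpihb, rasovohb → pirasovohb) add the prefix pi-.
The other patterns: stems whose second-to-last letter is 'n' add -ast; stems whose second-to-last letter is 's' or 'v' repeat the first consonant+vowel as a prefix.
So bupuhb → pibupuhb.

pibupuhb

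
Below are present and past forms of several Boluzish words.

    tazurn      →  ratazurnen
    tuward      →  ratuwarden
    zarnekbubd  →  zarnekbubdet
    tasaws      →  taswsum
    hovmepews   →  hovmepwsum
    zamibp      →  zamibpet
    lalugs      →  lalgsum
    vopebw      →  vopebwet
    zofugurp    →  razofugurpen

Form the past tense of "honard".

zarnekbubd and tuward both end in -d yet inflect differently (zarnekbubdet, ratuwarden), so the final letter is not what conditions the rule; the second-to-last letter is.
"honard" has second-to-last letter 'r'. The stems whose second-to-last letter is 'r' (tazurn → ratazurnen, tuward → ratuwarden, zofugurp → razofugurpen) add ra- … -en around the stem.
The other patterns: stems whose second-to-last letter is 'b' add -et; stems whose second-to-last letter is 'g' or 'w' delete the last vowel and add -um.
So honard → rahonarden.

rahonarden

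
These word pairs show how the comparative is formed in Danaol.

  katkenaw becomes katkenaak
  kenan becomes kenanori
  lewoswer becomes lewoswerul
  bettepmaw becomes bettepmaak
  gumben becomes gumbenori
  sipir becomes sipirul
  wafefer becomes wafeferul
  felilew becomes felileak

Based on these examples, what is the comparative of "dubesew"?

dubeseak

gumben and felilew both have last vowel 'e' yet inflect differently (gumbenori, felileak), so the last vowel is not what conditions the rule; the final letter is.
"dubesew" ends in -w. The stems ending in -w (felilew → felileak, bettepmaw → bettepmaak, katkenaw → katkenaak) drop the final letter and add -ak.
So dubesew → dubeseak.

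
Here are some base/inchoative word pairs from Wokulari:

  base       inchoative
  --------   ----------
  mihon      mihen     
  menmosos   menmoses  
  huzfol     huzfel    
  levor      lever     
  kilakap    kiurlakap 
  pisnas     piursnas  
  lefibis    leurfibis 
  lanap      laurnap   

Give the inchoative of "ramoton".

ramoten

menmosos and pisnas both end in -s yet inflect differently (menmoses, piursnas), so the final letter is not what conditions the rule; the last vowel is.
"ramoton" has last vowel 'o'. The stems whose last vowel is 'o' (mihon → mihen, menmosos → menmoses, huzfol → huzfel) change the last vowel to 'e'.
The other pattern: stems whose last vowel is 'a' or 'i' insert -ur- after the first vowel.
So ramoton → ramoten.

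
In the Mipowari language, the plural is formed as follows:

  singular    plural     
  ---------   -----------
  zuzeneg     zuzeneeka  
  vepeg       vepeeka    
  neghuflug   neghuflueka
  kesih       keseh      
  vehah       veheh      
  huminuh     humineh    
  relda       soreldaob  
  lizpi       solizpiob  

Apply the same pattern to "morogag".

morogaeka

neghuflug and huminuh both have last vowel 'u' yet inflect differently (neghuflueka, humineh), so the last vowel is not what conditions the rule; the final letter is.
"morogag" ends in -g. The stems ending in -g (zuzeneg → zuzeneeka, vepeg → vepeeka, neghuflug → neghuflueka) drop the final letter and add -eka.
The other patterns: stems ending in -h change the last vowel to 'e'; stems ending in -a or -i add so- … -ob around the stem.
So morogag → morogaeka.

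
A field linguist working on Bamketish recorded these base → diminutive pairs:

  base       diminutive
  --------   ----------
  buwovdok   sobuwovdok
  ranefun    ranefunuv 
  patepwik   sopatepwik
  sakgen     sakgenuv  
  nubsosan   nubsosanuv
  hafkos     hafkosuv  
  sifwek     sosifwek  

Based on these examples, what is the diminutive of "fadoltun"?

fadoltunuv

buwovdok and hafkos both have last vowel 'o' yet inflect differently (sobuwovdok, hafkosuv), so the last vowel is not what conditions the rule; the final letter is.
"fadoltun" ends in -n. The stems ending in -n (nubsosan → nubsosanuv, sakgen → sakgenuv, ranefun → ranefunuv) add -uv.
So fadoltun → fadoltunuv.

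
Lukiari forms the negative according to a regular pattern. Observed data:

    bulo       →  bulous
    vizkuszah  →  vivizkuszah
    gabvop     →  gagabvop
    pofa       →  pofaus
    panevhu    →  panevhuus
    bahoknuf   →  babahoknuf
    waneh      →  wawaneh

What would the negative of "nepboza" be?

gabvop and bulo both have last vowel 'o' yet inflect differently (gagabvop, bulous), so the last vowel is not what conditions the rule; whether the stem ends in a vowel or a consonant is.
"nepboza" ends in a vowel. The stems ending in a vowel (bulo → bulous, pofa → pofaus, panevhu → panevhuus) add -us.
So nepboza → nepbozaus.

nepbozaus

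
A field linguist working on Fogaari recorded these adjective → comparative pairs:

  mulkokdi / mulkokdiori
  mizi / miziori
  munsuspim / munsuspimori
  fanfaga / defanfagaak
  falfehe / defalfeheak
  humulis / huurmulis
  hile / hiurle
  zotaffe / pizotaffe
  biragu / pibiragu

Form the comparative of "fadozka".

falfehe and hile both end in -e yet inflect differently (defalfeheak, hiurle), so the final letter is not what conditions the rule; the first letter is.
"fadozka" begins with f-. The stems beginning with f- (fanfaga → defanfagaak, falfehe → defalfeheak) add de- … -ak around the stem.
The other patterns: stems beginning with m- add -ori; stems beginning with h- insert -ur- after the first vowel; stems beginning with b- or z- add the prefix pi-.
So fadozka → defadozkaak.

defadozkaak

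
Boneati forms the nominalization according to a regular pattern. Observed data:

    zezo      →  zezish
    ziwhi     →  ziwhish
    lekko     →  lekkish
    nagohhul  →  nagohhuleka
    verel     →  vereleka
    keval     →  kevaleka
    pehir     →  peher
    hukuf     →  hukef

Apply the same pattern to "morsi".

ziwhi and pehir both have last vowel 'i' yet inflect differently (ziwhish, peher), so the last vowel is not what conditions the rule; the final letter is.
"morsi" ends in -i. The one such stem in the data (ziwhi → ziwhish) drops the final letter and adds -ish (as do zezo, lekko), so the same rule applies.
The other patterns: stems ending in -l add -eka; stems ending in -f or -r change the last vowel to 'e'.
So morsi → morsish.

morsish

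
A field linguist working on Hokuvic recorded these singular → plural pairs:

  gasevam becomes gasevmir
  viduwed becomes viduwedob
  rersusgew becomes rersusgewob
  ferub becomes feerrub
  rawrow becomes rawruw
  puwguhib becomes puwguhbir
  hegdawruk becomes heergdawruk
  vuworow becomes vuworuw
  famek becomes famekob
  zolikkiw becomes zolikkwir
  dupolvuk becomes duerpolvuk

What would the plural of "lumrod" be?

"lumrod" has last vowel 'o'. The stems whose last vowel is 'o' (rawrow → rawruw, vuworow → vuworuw) change the last vowel to 'u'.
So lumrod → lumrud.

lumrud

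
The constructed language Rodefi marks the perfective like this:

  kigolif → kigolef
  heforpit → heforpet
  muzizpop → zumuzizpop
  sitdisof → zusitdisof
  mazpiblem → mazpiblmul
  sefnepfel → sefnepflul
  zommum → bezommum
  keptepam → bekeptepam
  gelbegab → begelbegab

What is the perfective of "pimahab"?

"pimahab" has last vowel 'a'. The stems whose last vowel is 'a' (keptepam → bekeptepam, gelbegab → begelbegab) add the prefix be-.
So pimahab → bepimahab.

bepimahab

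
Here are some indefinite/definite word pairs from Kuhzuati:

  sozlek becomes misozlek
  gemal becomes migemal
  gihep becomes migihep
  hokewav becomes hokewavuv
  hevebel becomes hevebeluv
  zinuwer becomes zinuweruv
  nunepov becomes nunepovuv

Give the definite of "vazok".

mivazok

"vazok" has 2 vowels. The stems with 2 vowels (sozlek → misozlek, gemal → migemal, gihep → migihep) add the prefix mi-.
So vazok → mivazok.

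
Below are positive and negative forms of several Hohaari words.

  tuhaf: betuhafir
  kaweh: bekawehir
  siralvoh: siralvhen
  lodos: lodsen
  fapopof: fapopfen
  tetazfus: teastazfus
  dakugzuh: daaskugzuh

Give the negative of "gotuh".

goastuh

"gotuh" has last vowel 'u'. The stems whose last vowel is 'u' (tetazfus → teastazfus, dakugzuh → daaskugzuh) insert -as- after the first vowel.
The other patterns: stems whose last vowel is 'a' or 'e' add be- … -ir around the stem; stems whose last vowel is 'o' delete the last vowel and add -en.
So gotuh → goastuh.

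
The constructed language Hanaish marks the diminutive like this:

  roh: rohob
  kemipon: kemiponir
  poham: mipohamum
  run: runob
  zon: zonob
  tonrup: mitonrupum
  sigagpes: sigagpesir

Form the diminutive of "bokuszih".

zon and kemipon both end in -n yet inflect differently (zonob, kemiponir), so the final letter is not what conditions the rule; the number of vowels is.
"bokuszih" has 3 vowels. The stems with 3 vowels (kemipon → kemiponir, sigagpes → sigagpesir) add -ir.
The other patterns: stems with 1 vowel add -ob; stems with 2 vowels add mi- … -um around the stem.
So bokuszih → bokuszihir.

bokuszihir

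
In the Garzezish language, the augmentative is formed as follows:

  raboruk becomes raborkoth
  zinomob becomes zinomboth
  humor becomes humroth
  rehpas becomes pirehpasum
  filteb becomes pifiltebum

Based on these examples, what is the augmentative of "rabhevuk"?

"rabhevuk" has last vowel 'u'. The one such stem in the data (raboruk → raborkoth) deletes the last vowel and adds -oth (as do zinomob, humor), so the same rule applies.
The other pattern: stems whose last vowel is 'a' or 'e' add pi- … -um around the stem.
So rabhevuk → rabhevkoth.

rabhevkoth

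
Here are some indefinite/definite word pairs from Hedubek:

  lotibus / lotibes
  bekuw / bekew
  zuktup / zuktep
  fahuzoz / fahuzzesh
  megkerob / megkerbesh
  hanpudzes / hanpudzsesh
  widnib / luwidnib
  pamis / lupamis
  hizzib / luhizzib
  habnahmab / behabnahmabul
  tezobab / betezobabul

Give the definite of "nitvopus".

lotibus and hanpudzes both end in -s yet inflect differently (lotibes, hanpudzsesh), so the final letter is not what conditions the rule; the last vowel is.
"nitvopus" has last vowel 'u'. The stems whose last vowel is 'u' (lotibus → lotibes, bekuw → bekew, zuktup → zuktep) change the last vowel to 'e'.
So nitvopus → nitvopes.

nitvopes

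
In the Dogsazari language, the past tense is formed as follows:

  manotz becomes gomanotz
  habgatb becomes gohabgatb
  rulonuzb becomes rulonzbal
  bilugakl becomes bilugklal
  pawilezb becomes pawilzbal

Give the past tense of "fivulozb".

fivulzbal

habgatb and rulonuzb both end in -b yet inflect differently (gohabgatb, rulonzbal), so the final letter is not what conditions the rule; the second-to-last letter is.
"fivulozb" has second-to-last letter 'z'. The stems whose second-to-last letter is 'z' (rulonuzb → rulonzbal, pawilezb → pawilzbal) delete the last vowel and add -al.
So fivulozb → fivulzbal.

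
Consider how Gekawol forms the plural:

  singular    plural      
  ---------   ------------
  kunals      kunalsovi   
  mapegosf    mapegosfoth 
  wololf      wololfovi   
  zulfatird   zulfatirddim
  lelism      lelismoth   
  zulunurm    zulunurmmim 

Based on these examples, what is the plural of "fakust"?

fakustoth

zulunurm and lelism both end in -m yet inflect differently (zulunurmmim, lelismoth), so the final letter is not what conditions the rule; the second-to-last letter is.
"fakust" has second-to-last letter 's'. The stems whose second-to-last letter is 's' (lelism → lelismoth, mapegosf → mapegosfoth) add -oth.
So fakust → fakustoth.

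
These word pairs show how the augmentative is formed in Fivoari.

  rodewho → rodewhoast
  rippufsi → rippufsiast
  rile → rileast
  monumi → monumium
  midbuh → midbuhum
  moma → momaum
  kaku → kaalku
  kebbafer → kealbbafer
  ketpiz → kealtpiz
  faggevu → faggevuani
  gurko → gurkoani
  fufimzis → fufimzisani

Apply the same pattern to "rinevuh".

"rinevuh" begins with r-. The stems beginning with r- (rodewho → rodewhoast, rippufsi → rippufsiast, rile → rileast) add -ast.
The other patterns: stems beginning with m- add -um; stems beginning with k- insert -al- after the first vowel; stems beginning with f- or g- add -ani.
So rinevuh → rinevuhast.

rinevuhast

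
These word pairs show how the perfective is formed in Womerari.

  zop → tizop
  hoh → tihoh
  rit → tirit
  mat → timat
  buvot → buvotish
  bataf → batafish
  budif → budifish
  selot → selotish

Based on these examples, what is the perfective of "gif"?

tigif

rit and buvot both end in -t yet inflect differently (tirit, buvotish), so the final letter is not what conditions the rule; the number of vowels is.
"gif" has 1 vowel. The stems with 1 vowel (zop → tizop, hoh → tihoh, rit → tirit) add the prefix ti-.
So gif → tigif.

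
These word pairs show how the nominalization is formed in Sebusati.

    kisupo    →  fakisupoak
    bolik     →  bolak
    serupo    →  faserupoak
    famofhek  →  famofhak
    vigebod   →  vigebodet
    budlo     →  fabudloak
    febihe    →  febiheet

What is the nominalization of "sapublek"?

sapublak

budlo and vigebod both have last vowel 'o' yet inflect differently (fabudloak, vigebodet), so the last vowel is not what conditions the rule; the final letter is.
"sapublek" ends in -k. The stems ending in -k (famofhek → famofhak, bolik → bolak) change the last vowel to 'a'.
So sapublek → sapublak.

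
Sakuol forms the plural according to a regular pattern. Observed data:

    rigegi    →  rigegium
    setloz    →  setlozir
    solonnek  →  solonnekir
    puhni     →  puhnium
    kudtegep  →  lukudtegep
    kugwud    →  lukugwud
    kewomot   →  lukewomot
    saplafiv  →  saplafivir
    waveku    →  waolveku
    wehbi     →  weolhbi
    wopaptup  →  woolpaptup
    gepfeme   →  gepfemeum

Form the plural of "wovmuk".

woolvmuk

wopaptup and kudtegep both end in -p yet inflect differently (woolpaptup, lukudtegep), so the final letter is not what conditions the rule; the first letter is.
"wovmuk" begins with w-. The stems beginning with w- (wopaptup → woolpaptup, wehbi → weolhbi, waveku → waolveku) insert -ol- after the first vowel.
The other patterns: stems beginning with s- add -ir; stems beginning with k- add the prefix lu-; stems beginning with g-, p- or r- add -um.
So wovmuk → woolvmuk.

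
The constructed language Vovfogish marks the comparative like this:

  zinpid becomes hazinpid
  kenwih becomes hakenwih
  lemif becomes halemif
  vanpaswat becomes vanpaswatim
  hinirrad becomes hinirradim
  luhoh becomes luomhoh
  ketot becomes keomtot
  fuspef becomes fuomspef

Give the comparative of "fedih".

zinpid and hinirrad both end in -d yet inflect differently (hazinpid, hinirradim), so the final letter is not what conditions the rule; the last vowel is.
"fedih" has last vowel 'i'. The stems whose last vowel is 'i' (zinpid → hazinpid, kenwih → hakenwih, lemif → halemif) add the prefix ha-.
The other patterns: stems whose last vowel is 'a' add -im; stems whose last vowel is 'e' or 'o' insert -om- after the first vowel.
So fedih → hafedih.

hafedih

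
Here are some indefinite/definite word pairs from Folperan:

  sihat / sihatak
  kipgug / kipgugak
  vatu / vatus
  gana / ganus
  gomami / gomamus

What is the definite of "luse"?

vatu and kipgug both have last vowel 'u' yet inflect differently (vatus, kipgugak), so the last vowel is not what conditions the rule; whether the stem ends in a vowel or a consonant is.
"luse" ends in a vowel. The stems ending in a vowel (gana → ganus, gomami → gomamus, vatu → vatus) drop the final letter and add -us.
The other pattern: stems ending in a consonant add -ak.
So luse → lusus.

lusus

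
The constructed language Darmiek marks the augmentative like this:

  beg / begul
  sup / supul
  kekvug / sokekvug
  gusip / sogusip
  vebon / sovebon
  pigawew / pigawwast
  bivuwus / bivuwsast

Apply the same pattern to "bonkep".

beg and kekvug both end in -g yet inflect differently (begul, sokekvug), so the final letter is not what conditions the rule; the number of vowels is.
"bonkep" has 2 vowels. The stems with 2 vowels (kekvug → sokekvug, gusip → sogusip, vebon → sovebon) add the prefix so-.
The other patterns: stems with 1 vowel add -ul; stems with 3 vowels delete the last vowel and add -ast.
So bonkep → sobonkep.

sobonkep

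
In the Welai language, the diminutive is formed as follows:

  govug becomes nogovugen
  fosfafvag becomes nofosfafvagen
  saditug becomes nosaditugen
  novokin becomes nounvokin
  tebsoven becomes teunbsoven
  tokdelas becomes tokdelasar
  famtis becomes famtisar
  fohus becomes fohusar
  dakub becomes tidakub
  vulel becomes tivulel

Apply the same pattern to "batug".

fosfafvag and tokdelas both have last vowel 'a' yet inflect differently (nofosfafvagen, tokdelasar), so the last vowel is not what conditions the rule; the final letter is.
"batug" ends in -g. The stems ending in -g (govug → nogovugen, fosfafvag → nofosfafvagen, saditug → nosaditugen) add no- … -en around the stem.
The other patterns: stems ending in -n insert -un- after the first vowel; stems ending in -s add -ar; stems ending in -b or -l add the prefix ti-.
So batug → nobatugen.

nobatugen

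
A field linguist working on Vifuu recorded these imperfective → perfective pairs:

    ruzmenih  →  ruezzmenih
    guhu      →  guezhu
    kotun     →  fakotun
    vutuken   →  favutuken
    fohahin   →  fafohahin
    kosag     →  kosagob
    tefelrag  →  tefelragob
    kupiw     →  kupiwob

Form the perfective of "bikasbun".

guhu and kotun both have last vowel 'u' yet inflect differently (guezhu, fakotun), so the last vowel is not what conditions the rule; the final letter is.
"bikasbun" ends in -n. The stems ending in -n (kotun → fakotun, vutuken → favutuken, fohahin → fafohahin) add the prefix fa-.
So bikasbun → fabikasbun.

fabikasbun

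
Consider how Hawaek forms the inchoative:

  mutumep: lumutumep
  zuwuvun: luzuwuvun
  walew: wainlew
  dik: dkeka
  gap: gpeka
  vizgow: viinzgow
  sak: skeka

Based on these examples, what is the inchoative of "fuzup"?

gap and mutumep both end in -p yet inflect differently (gpeka, lumutumep), so the final letter is not what conditions the rule; the number of vowels is.
"fuzup" has 2 vowels. The stems with 2 vowels (walew → wainlew, vizgow → viinzgow) insert -in- after the first vowel.
The other patterns: stems with 1 vowel delete the last vowel and add -eka; stems with 3 vowels add the prefix lu-.
So fuzup → fuinzup.

fuinzup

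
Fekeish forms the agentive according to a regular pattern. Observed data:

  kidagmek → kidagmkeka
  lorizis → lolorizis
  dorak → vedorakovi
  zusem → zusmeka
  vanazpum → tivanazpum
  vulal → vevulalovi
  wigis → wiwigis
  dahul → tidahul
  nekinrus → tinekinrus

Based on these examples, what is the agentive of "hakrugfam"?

vehakrugfamovi

vulal and dahul both end in -l yet inflect differently (vevulalovi, tidahul), so the final letter is not what conditions the rule; the last vowel is.
"hakrugfam" has last vowel 'a'. The stems whose last vowel is 'a' (vulal → vevulalovi, dorak → vedorakovi) add ve- … -ovi around the stem.
So hakrugfam → vehakrugfamovi.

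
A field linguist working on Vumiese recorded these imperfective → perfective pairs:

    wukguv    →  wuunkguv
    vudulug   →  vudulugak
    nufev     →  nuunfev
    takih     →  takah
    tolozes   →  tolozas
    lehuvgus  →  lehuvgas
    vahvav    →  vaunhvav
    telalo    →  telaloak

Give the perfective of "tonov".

tounnov

vudulug and wukguv both have last vowel 'u' yet inflect differently (vudulugak, wuunkguv), so the last vowel is not what conditions the rule; the final letter is.
"tonov" ends in -v. The stems ending in -v (nufev → nuunfev, wukguv → wuunkguv, vahvav → vaunhvav) insert -un- after the first vowel.
The other patterns: stems ending in -g or -o add -ak; stems ending in -h or -s change the last vowel to 'a'.
So tonov → tounnov.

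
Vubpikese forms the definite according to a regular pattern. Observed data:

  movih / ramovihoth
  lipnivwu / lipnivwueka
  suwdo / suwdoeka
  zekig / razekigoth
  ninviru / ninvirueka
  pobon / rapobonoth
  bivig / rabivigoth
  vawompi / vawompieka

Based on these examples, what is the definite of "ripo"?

ripoeka

"ripo" ends in a vowel. The stems ending in a vowel (ninviru → ninvirueka, lipnivwu → lipnivwueka, vawompi → vawompieka) add -eka.
So ripo → ripoeka.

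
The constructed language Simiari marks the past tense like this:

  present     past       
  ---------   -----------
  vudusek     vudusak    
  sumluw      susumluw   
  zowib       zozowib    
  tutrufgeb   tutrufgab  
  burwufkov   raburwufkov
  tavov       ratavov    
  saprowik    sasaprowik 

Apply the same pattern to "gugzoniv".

tutrufgeb and zowib both end in -b yet inflect differently (tutrufgab, zozowib), so the final letter is not what conditions the rule; the last vowel is.
"gugzoniv" has last vowel 'i'. The stems whose last vowel is 'i' (zowib → zozowib, saprowik → sasaprowik) repeat the first consonant+vowel as a prefix.
So gugzoniv → gugugzoniv.

gugugzoniv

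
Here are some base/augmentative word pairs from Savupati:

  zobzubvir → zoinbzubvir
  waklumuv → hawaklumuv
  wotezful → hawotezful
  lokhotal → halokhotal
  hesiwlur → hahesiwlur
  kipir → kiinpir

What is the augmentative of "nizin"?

hesiwlur and kipir both end in -r yet inflect differently (hahesiwlur, kiinpir), so the final letter is not what conditions the rule; the last vowel is.
"nizin" has last vowel 'i'. The stems whose last vowel is 'i' (kipir → kiinpir, zobzubvir → zoinbzubvir) insert -in- after the first vowel.
So nizin → niinzin.

niinzin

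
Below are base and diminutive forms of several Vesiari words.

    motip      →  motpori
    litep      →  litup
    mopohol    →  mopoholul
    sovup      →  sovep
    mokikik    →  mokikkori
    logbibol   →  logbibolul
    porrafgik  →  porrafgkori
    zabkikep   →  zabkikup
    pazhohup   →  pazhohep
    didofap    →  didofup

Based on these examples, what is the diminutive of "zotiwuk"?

zotiwek

"zotiwuk" has last vowel 'u'. The stems whose last vowel is 'u' (pazhohup → pazhohep, sovup → sovep) change the last vowel to 'e'.
So zotiwuk → zotiwek.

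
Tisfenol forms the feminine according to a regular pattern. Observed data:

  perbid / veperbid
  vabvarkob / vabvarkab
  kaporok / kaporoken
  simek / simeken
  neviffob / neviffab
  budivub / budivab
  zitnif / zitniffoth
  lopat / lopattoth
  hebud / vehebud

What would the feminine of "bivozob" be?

bivozab

vabvarkob and kaporok both have last vowel 'o' yet inflect differently (vabvarkab, kaporoken), so the last vowel is not what conditions the rule; the final letter is.
"bivozob" ends in -b. The stems ending in -b (vabvarkob → vabvarkab, neviffob → neviffab, budivub → budivab) change the last vowel to 'a'.
The other patterns: stems ending in -k add -en; stems ending in -f or -t double the final consonant and add -oth; stems ending in -d add the prefix ve-.
So bivozob → bivozab.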